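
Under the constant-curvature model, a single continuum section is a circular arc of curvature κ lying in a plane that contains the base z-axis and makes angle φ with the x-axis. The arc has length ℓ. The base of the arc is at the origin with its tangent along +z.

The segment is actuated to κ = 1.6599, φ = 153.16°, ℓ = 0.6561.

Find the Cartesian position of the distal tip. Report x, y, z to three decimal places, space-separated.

θ = κ·ℓ = 1.6599 × 0.6561 = 1.08906 rad
ρ = (1 − cos θ)/κ = (1 − 0.46332)/1.6599 = 0.32332
z = sin θ / κ = 0.88619/1.6599 = 0.53388
x = ρ cos φ = 0.32332 × cos(153.16°) = -0.28849
y = ρ sin φ = 0.32332 × sin(153.16°) = 0.14598

-0.288 0.146 0.534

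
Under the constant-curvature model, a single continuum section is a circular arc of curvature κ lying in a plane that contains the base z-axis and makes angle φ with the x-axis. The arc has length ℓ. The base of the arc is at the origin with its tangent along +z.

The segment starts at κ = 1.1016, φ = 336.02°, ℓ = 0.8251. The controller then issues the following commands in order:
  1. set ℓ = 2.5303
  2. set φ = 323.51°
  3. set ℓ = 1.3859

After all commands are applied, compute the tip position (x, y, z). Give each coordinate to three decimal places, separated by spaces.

0.698 -0.516 0.907

initial: κ=1.1016, φ=336.02°, ℓ=0.8251
cmd 1: set ℓ=2.5303 → (κ,φ,ℓ)=(1.1016,336.02°,2.5303) → tip=(1.6073,-0.7150,0.3149)
cmd 2: set φ=323.51° → (κ,φ,ℓ)=(1.1016,323.51°,2.5303) → tip=(1.4143,-1.0462,0.3149)
cmd 3: set ℓ=1.3859 → (κ,φ,ℓ)=(1.1016,323.51°,1.3859) → tip=(0.6976,-0.5160,0.9069)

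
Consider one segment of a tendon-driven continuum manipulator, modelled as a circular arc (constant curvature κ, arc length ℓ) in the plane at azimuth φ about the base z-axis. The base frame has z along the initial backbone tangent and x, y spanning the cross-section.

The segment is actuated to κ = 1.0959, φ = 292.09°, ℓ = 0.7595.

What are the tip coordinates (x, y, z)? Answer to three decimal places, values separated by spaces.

0.112 -0.276 0.675

θ = κ·ℓ = 1.0959 × 0.7595 = 0.83234 rad
ρ = (1 − cos θ)/κ = (1 − 0.67315)/1.0959 = 0.29825
z = sin θ / κ = 0.73951/1.0959 = 0.67479
x = ρ cos φ = 0.29825 × cos(292.09°) = 0.11216
y = ρ sin φ = 0.29825 × sin(292.09°) = -0.27635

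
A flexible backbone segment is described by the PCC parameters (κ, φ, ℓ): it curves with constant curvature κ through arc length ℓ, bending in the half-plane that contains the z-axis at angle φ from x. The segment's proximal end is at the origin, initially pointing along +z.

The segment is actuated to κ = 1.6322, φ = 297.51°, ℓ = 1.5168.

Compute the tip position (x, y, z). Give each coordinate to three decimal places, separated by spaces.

0.506 -0.971 0.378

θ = κ·ℓ = 1.6322 × 1.5168 = 2.47572 rad
ρ = (1 − cos θ)/κ = (1 − -0.78638)/1.6322 = 1.09446
z = sin θ / κ = 0.61774/1.6322 = 0.37847
x = ρ cos φ = 1.09446 × cos(297.51°) = 0.50554
y = ρ sin φ = 1.09446 × sin(297.51°) = -0.97071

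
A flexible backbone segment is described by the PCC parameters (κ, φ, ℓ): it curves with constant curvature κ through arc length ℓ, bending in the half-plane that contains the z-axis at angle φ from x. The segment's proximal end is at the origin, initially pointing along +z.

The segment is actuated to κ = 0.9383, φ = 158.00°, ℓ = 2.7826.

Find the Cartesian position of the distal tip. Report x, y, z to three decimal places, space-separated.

-1.840 0.744 0.539

θ = κ·ℓ = 0.9383 × 2.7826 = 2.61091 rad
ρ = (1 − cos θ)/κ = (1 − -0.86246)/0.9383 = 1.98493
z = sin θ / κ = 0.50612/0.9383 = 0.53940
x = ρ cos φ = 1.98493 × cos(158.00°) = -1.84040
y = ρ sin φ = 1.98493 × sin(158.00°) = 0.74357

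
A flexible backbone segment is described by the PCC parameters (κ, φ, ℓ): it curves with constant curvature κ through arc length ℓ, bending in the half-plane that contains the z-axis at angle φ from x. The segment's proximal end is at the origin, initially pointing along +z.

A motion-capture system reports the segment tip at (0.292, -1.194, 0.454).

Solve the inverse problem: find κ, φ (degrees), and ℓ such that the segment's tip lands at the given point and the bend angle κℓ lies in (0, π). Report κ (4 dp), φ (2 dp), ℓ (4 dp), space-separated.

ρ = √(x²+y²) = √(0.292² + -1.194²) = 1.22919
φ = atan2(y, x) mod 360° = atan2(-1.194, 0.292) = 283.7423°
|p|² = ρ² + z² = 1.22919² + 0.454² = 1.71702
κ = 2ρ / |p|² = 2×1.22919 / 1.71702 = 1.43177
θ = 2·atan2(ρ, z) = 2·atan2(1.22919, 0.454) = 2.43398 rad
ℓ = θ/κ = 2.43398/1.43177 = 1.69998

1.4318 283.74 1.7000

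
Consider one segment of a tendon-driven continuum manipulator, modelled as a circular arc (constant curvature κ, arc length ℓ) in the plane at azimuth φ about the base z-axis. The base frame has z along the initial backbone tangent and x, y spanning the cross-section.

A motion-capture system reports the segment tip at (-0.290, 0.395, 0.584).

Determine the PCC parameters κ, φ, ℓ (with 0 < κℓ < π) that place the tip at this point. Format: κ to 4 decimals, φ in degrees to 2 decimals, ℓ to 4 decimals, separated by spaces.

ρ = √(x²+y²) = √(-0.290² + 0.395²) = 0.49003
φ = atan2(y, x) mod 360° = atan2(0.395, -0.290) = 126.2853°
|p|² = ρ² + z² = 0.49003² + 0.584² = 0.58118
κ = 2ρ / |p|² = 2×0.49003 / 0.58118 = 1.68631
θ = 2·atan2(ρ, z) = 2·atan2(0.49003, 0.584) = 1.39625 rad
ℓ = θ/κ = 1.39625/1.68631 = 0.82799

1.6863 126.29 0.8280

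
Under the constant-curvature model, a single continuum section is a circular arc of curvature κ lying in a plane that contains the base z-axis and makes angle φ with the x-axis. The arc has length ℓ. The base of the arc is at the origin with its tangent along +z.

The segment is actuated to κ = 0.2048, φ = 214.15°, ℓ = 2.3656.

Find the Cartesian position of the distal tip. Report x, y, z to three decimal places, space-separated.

θ = κ·ℓ = 0.2048 × 2.3656 = 0.48447 rad
ρ = (1 − cos θ)/κ = (1 − 0.88492)/0.2048 = 0.56192
z = sin θ / κ = 0.46574/0.2048 = 2.27414
x = ρ cos φ = 0.56192 × cos(214.15°) = -0.46503
y = ρ sin φ = 0.56192 × sin(214.15°) = -0.31544

-0.465 -0.315 2.274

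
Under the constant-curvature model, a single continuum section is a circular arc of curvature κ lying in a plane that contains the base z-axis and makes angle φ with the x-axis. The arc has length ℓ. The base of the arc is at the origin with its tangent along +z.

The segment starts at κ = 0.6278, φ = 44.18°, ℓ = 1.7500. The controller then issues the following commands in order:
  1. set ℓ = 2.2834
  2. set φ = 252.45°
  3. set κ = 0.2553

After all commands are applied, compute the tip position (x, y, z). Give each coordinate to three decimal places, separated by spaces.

-0.195 -0.617 2.156

initial: κ=0.6278, φ=44.18°, ℓ=1.7500
cmd 1: set ℓ=2.2834 → (κ,φ,ℓ)=(0.6278,44.18°,2.2834) → tip=(0.9860,0.9582,1.5779)
cmd 2: set φ=252.45° → (κ,φ,ℓ)=(0.6278,252.45°,2.2834) → tip=(-0.4146,-1.3109,1.5779)
cmd 3: set κ=0.2553 → (κ,φ,ℓ)=(0.2553,252.45°,2.2834) → tip=(-0.1951,-0.6168,2.1563)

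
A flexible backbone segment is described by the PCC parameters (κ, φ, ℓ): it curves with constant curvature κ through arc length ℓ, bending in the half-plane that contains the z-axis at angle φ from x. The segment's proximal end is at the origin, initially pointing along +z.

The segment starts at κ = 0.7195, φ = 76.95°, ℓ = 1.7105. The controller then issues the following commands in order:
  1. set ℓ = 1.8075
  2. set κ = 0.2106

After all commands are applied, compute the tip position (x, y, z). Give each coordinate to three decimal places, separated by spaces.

initial: κ=0.7195, φ=76.95°, ℓ=1.7105
cmd 1: set ℓ=1.8075 → (κ,φ,ℓ)=(0.7195,76.95°,1.8075) → tip=(0.2300,0.9924,1.3394)
cmd 2: set κ=0.2106 → (κ,φ,ℓ)=(0.2106,76.95°,1.8075) → tip=(0.0767,0.3311,1.7642)

0.077 0.331 1.764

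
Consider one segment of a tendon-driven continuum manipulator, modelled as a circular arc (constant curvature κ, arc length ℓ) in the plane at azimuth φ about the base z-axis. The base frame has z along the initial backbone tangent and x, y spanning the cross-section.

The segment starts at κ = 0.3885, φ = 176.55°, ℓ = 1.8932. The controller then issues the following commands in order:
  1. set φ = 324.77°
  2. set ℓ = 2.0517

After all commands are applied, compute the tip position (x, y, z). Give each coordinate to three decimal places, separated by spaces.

0.633 -0.447 1.841

initial: κ=0.3885, φ=176.55°, ℓ=1.8932
cmd 1: set φ=324.77° → (κ,φ,ℓ)=(0.3885,324.77°,1.8932) → tip=(0.5435,-0.3838,1.7271)
cmd 2: set ℓ=2.0517 → (κ,φ,ℓ)=(0.3885,324.77°,2.0517) → tip=(0.6333,-0.4472,1.8412)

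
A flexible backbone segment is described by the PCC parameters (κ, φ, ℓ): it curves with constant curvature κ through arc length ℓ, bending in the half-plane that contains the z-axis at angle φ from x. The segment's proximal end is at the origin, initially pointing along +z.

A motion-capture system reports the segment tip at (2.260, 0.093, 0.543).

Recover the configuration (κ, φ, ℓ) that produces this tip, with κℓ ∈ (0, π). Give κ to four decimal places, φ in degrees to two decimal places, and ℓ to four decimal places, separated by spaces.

0.8360 2.36 3.1941

ρ = √(x²+y²) = √(2.260² + 0.093²) = 2.26191
φ = atan2(y, x) mod 360° = atan2(0.093, 2.260) = 2.3564°
|p|² = ρ² + z² = 2.26191² + 0.543² = 5.41110
κ = 2ρ / |p|² = 2×2.26191 / 5.41110 = 0.83603
θ = 2·atan2(ρ, z) = 2·atan2(2.26191, 0.543) = 2.67038 rad
ℓ = θ/κ = 2.67038/0.83603 = 3.19414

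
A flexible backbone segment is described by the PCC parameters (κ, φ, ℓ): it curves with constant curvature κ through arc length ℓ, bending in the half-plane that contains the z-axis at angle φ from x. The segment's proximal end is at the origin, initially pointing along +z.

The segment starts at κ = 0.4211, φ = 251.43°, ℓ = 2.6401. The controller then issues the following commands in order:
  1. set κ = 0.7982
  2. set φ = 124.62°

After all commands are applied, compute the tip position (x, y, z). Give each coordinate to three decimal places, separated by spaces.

-1.076 1.558 1.077

initial: κ=0.4211, φ=251.43°, ℓ=2.6401
cmd 1: set κ=0.7982 → (κ,φ,ℓ)=(0.7982,251.43°,2.6401) → tip=(-0.6029,-1.7946,1.0768)
cmd 2: set φ=124.62° → (κ,φ,ℓ)=(0.7982,124.62°,2.6401) → tip=(-1.0756,1.5580,1.0768)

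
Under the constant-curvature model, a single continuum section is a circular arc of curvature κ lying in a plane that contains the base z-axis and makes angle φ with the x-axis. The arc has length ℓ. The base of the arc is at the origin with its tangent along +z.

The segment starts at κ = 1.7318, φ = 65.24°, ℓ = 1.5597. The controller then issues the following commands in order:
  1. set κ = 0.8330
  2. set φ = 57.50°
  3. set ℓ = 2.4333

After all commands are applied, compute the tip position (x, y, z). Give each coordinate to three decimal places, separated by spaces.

0.929 1.458 1.078

initial: κ=1.7318, φ=65.24°, ℓ=1.5597
cmd 1: set κ=0.8330 → (κ,φ,ℓ)=(0.8330,65.24°,1.5597) → tip=(0.3679,0.7977,1.1565)
cmd 2: set φ=57.50° → (κ,φ,ℓ)=(0.8330,57.50°,1.5597) → tip=(0.4720,0.7409,1.1565)
cmd 3: set ℓ=2.4333 → (κ,φ,ℓ)=(0.8330,57.50°,2.4333) → tip=(0.9291,1.4585,1.0777)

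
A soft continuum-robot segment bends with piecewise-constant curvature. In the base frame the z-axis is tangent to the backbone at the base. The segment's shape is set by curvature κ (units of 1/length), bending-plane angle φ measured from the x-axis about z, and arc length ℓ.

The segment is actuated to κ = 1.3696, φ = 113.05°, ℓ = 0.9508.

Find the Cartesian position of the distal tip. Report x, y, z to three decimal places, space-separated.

-0.210 0.494 0.704

θ = κ·ℓ = 1.3696 × 0.9508 = 1.30222 rad
ρ = (1 − cos θ)/κ = (1 − 0.26536)/1.3696 = 0.53639
z = sin θ / κ = 0.96415/1.3696 = 0.70396
x = ρ cos φ = 0.53639 × cos(113.05°) = -0.21001
y = ρ sin φ = 0.53639 × sin(113.05°) = 0.49356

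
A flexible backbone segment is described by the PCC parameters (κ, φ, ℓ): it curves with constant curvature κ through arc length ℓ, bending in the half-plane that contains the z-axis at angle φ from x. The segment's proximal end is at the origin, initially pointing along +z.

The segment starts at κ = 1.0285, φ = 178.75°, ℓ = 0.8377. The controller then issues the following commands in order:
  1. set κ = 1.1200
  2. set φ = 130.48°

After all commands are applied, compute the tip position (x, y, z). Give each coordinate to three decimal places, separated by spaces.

-0.237 0.278 0.720

initial: κ=1.0285, φ=178.75°, ℓ=0.8377
cmd 1: set κ=1.1200 → (κ,φ,ℓ)=(1.1200,178.75°,0.8377) → tip=(-0.3649,0.0080,0.7201)
cmd 2: set φ=130.48° → (κ,φ,ℓ)=(1.1200,130.48°,0.8377) → tip=(-0.2369,0.2776,0.7201)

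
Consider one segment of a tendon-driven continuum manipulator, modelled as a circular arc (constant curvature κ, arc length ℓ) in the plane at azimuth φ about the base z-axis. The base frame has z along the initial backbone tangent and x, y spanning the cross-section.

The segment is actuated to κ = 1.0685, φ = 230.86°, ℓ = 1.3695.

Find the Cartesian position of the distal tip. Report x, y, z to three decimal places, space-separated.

θ = κ·ℓ = 1.0685 × 1.3695 = 1.46331 rad
ρ = (1 − cos θ)/κ = (1 − 0.10728)/1.0685 = 0.83549
z = sin θ / κ = 0.99423/1.0685 = 0.93049
x = ρ cos φ = 0.83549 × cos(230.86°) = -0.52738
y = ρ sin φ = 0.83549 × sin(230.86°) = -0.64801

-0.527 -0.648 0.930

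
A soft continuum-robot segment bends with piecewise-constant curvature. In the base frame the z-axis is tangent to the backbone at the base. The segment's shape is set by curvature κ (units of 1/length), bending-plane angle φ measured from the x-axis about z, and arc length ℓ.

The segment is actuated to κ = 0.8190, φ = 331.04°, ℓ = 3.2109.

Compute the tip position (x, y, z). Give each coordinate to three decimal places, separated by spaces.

2.000 -1.107 0.598

θ = κ·ℓ = 0.8190 × 3.2109 = 2.62973 rad
ρ = (1 − cos θ)/κ = (1 − -0.87183)/0.8190 = 2.28551
z = sin θ / κ = 0.48980/0.8190 = 0.59805
x = ρ cos φ = 2.28551 × cos(331.04°) = 1.99972
y = ρ sin φ = 2.28551 × sin(331.04°) = -1.10664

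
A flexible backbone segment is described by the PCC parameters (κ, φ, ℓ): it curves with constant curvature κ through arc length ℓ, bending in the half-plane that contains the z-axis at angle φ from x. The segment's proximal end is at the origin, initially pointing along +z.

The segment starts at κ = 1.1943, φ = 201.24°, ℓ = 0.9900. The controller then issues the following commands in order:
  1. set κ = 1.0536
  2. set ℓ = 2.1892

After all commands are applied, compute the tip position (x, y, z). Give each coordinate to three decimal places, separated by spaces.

-1.478 -0.575 0.704

initial: κ=1.1943, φ=201.24°, ℓ=0.9900
cmd 1: set κ=1.0536 → (κ,φ,ℓ)=(1.0536,201.24°,0.9900) → tip=(-0.4392,-0.1707,0.8200)
cmd 2: set ℓ=2.1892 → (κ,φ,ℓ)=(1.0536,201.24°,2.1892) → tip=(-1.4784,-0.5746,0.7036)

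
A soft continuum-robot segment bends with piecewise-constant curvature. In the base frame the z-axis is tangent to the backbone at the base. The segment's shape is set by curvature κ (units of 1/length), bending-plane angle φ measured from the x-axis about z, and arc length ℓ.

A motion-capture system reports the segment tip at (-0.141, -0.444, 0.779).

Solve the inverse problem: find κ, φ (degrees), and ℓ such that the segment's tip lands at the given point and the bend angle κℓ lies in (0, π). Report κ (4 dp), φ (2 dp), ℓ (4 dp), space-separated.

ρ = √(x²+y²) = √(-0.141² + -0.444²) = 0.46585
φ = atan2(y, x) mod 360° = atan2(-0.444, -0.141) = 252.3818°
|p|² = ρ² + z² = 0.46585² + 0.779² = 0.82386
κ = 2ρ / |p|² = 2×0.46585 / 0.82386 = 1.13090
θ = 2·atan2(ρ, z) = 2·atan2(0.46585, 0.779) = 1.07791 rad
ℓ = θ/κ = 1.07791/1.13090 = 0.95314

1.1309 252.38 0.9531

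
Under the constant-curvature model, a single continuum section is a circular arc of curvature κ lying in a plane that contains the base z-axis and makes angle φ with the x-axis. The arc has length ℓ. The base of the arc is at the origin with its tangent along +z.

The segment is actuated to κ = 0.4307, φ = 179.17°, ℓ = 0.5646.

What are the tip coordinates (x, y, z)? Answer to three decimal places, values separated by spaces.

θ = κ·ℓ = 0.4307 × 0.5646 = 0.24317 rad
ρ = (1 − cos θ)/κ = (1 − 0.97058)/0.4307 = 0.06831
z = sin θ / κ = 0.24078/0.4307 = 0.55905
x = ρ cos φ = 0.06831 × cos(179.17°) = -0.06830
y = ρ sin φ = 0.06831 × sin(179.17°) = 0.00099

-0.068 0.001 0.559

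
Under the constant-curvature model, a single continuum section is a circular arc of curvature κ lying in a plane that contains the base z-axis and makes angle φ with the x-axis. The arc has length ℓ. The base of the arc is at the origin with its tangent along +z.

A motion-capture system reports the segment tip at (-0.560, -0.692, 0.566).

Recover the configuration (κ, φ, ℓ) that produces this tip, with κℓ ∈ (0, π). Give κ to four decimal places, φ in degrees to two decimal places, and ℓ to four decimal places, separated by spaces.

ρ = √(x²+y²) = √(-0.560² + -0.692²) = 0.89020
φ = atan2(y, x) mod 360° = atan2(-0.692, -0.560) = 231.0185°
|p|² = ρ² + z² = 0.89020² + 0.566² = 1.11282
κ = 2ρ / |p|² = 2×0.89020 / 1.11282 = 1.59991
θ = 2·atan2(ρ, z) = 2·atan2(0.89020, 0.566) = 2.00892 rad
ℓ = θ/κ = 2.00892/1.59991 = 1.25565

1.5999 231.02 1.2557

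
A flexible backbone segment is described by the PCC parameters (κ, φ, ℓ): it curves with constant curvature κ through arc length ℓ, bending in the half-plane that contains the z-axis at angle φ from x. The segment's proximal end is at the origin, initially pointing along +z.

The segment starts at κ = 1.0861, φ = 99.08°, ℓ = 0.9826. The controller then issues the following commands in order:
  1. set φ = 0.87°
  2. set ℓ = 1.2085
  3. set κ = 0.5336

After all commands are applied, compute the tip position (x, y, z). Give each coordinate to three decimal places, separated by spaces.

initial: κ=1.0861, φ=99.08°, ℓ=0.9826
cmd 1: set φ=0.87° → (κ,φ,ℓ)=(1.0861,0.87°,0.9826) → tip=(0.4763,0.0072,0.8064)
cmd 2: set ℓ=1.2085 → (κ,φ,ℓ)=(1.0861,0.87°,1.2085) → tip=(0.6855,0.0104,0.8902)
cmd 3: set κ=0.5336 → (κ,φ,ℓ)=(0.5336,0.87°,1.2085) → tip=(0.3763,0.0057,1.1265)

0.376 0.006 1.126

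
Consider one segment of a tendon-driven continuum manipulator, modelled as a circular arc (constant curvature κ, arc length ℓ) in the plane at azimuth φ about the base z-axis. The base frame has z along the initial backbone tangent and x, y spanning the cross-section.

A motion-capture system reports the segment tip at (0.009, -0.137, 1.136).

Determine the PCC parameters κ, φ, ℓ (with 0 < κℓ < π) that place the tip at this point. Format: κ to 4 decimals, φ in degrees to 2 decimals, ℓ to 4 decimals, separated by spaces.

ρ = √(x²+y²) = √(0.009² + -0.137²) = 0.13730
φ = atan2(y, x) mod 360° = atan2(-0.137, 0.009) = 273.7586°
|p|² = ρ² + z² = 0.13730² + 1.136² = 1.30935
κ = 2ρ / |p|² = 2×0.13730 / 1.30935 = 0.20972
θ = 2·atan2(ρ, z) = 2·atan2(0.13730, 1.136) = 0.24055 rad
ℓ = θ/κ = 0.24055/0.20972 = 1.14703

0.2097 273.76 1.1470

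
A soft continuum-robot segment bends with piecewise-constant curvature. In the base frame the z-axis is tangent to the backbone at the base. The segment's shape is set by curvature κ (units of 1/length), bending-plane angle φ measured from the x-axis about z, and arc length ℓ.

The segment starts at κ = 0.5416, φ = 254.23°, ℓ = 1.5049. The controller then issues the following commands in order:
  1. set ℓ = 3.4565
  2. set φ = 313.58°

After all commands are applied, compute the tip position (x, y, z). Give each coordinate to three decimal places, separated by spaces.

initial: κ=0.5416, φ=254.23°, ℓ=1.5049
cmd 1: set ℓ=3.4565 → (κ,φ,ℓ)=(0.5416,254.23°,3.4565) → tip=(-0.6507,-2.3041,1.7632)
cmd 2: set φ=313.58° → (κ,φ,ℓ)=(0.5416,313.58°,3.4565) → tip=(1.6505,-1.7344,1.7632)

1.650 -1.734 1.763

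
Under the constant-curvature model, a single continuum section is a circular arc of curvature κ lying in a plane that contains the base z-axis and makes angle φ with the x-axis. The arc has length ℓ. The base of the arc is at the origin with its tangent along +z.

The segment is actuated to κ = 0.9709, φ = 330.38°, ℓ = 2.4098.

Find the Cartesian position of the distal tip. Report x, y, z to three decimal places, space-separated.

1.518 -0.863 0.740

θ = κ·ℓ = 0.9709 × 2.4098 = 2.33967 rad
ρ = (1 − cos θ)/κ = (1 − -0.69533)/0.9709 = 1.74614
z = sin θ / κ = 0.71869/0.9709 = 0.74023
x = ρ cos φ = 1.74614 × cos(330.38°) = 1.51796
y = ρ sin φ = 1.74614 × sin(330.38°) = -0.86302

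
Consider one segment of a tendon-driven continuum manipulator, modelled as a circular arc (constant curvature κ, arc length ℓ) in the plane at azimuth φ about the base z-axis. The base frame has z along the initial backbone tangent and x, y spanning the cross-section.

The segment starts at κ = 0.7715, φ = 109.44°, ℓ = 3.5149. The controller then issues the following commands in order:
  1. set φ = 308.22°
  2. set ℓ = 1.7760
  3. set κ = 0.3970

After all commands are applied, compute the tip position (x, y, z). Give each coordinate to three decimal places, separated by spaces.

0.372 -0.472 1.632

initial: κ=0.7715, φ=109.44°, ℓ=3.5149
cmd 1: set φ=308.22° → (κ,φ,ℓ)=(0.7715,308.22°,3.5149) → tip=(1.5309,-1.9440,0.5402)
cmd 2: set ℓ=1.7760 → (κ,φ,ℓ)=(0.7715,308.22°,1.7760) → tip=(0.6421,-0.8154,1.2702)
cmd 3: set κ=0.3970 → (κ,φ,ℓ)=(0.3970,308.22°,1.7760) → tip=(0.3716,-0.4718,1.6325)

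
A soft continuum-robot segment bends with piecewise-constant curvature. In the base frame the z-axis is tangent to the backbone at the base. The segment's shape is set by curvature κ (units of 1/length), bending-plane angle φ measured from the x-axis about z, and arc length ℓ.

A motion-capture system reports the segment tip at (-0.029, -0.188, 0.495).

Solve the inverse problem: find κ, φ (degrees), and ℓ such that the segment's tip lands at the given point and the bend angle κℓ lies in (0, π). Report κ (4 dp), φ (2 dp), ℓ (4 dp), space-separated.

ρ = √(x²+y²) = √(-0.029² + -0.188²) = 0.19022
φ = atan2(y, x) mod 360° = atan2(-0.188, -0.029) = 261.2309°
|p|² = ρ² + z² = 0.19022² + 0.495² = 0.28121
κ = 2ρ / |p|² = 2×0.19022 / 0.28121 = 1.35289
θ = 2·atan2(ρ, z) = 2·atan2(0.19022, 0.495) = 0.73378 rad
ℓ = θ/κ = 0.73378/1.35289 = 0.54238

1.3529 261.23 0.5424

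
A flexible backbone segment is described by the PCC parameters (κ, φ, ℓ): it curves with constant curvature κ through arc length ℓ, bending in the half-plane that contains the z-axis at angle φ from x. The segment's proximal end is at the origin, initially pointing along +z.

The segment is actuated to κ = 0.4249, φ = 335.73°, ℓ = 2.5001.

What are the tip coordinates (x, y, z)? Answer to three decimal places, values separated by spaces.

1.101 -0.496 2.056

θ = κ·ℓ = 0.4249 × 2.5001 = 1.06229 rad
ρ = (1 − cos θ)/κ = (1 − 0.48687)/0.4249 = 1.20765
z = sin θ / κ = 0.87347/0.4249 = 2.05572
x = ρ cos φ = 1.20765 × cos(335.73°) = 1.10091
y = ρ sin φ = 1.20765 × sin(335.73°) = -0.49639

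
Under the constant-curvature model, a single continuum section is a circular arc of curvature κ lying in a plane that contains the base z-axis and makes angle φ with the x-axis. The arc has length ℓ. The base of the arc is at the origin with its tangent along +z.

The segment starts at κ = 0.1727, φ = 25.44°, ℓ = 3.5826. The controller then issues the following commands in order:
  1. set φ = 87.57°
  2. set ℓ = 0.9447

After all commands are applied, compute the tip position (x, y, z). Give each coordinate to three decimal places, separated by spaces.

0.003 0.077 0.941

initial: κ=0.1727, φ=25.44°, ℓ=3.5826
cmd 1: set φ=87.57° → (κ,φ,ℓ)=(0.1727,87.57°,3.5826) → tip=(0.0455,1.0724,3.3584)
cmd 2: set ℓ=0.9447 → (κ,φ,ℓ)=(0.1727,87.57°,0.9447) → tip=(0.0033,0.0768,0.9405)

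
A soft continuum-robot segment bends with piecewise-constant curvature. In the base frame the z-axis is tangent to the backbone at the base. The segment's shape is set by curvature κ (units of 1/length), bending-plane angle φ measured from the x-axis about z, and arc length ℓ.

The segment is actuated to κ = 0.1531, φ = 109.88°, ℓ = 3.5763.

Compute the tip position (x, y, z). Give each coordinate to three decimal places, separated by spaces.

θ = κ·ℓ = 0.1531 × 3.5763 = 0.54753 rad
ρ = (1 − cos θ)/κ = (1 − 0.85381)/0.1531 = 0.95485
z = sin θ / κ = 0.52058/0.1531 = 3.40027
x = ρ cos φ = 0.95485 × cos(109.88°) = -0.32470
y = ρ sin φ = 0.95485 × sin(109.88°) = 0.89795

-0.325 0.898 3.400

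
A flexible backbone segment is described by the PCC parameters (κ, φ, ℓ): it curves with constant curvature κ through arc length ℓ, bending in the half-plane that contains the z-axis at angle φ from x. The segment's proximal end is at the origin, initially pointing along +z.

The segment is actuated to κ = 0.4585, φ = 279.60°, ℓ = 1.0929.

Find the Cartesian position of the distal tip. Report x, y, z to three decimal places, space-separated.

θ = κ·ℓ = 0.4585 × 1.0929 = 0.50109 rad
ρ = (1 − cos θ)/κ = (1 − 0.87706)/0.4585 = 0.26814
z = sin θ / κ = 0.48039/0.4585 = 1.04773
x = ρ cos φ = 0.26814 × cos(279.60°) = 0.04472
y = ρ sin φ = 0.26814 × sin(279.60°) = -0.26439

0.045 -0.264 1.048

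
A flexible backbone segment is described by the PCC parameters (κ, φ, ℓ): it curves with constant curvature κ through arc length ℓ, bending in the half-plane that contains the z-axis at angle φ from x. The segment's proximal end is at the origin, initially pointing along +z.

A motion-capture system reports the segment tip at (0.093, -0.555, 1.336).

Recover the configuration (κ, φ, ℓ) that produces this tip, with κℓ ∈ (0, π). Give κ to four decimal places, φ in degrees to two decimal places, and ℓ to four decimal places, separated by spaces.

ρ = √(x²+y²) = √(0.093² + -0.555²) = 0.56274
φ = atan2(y, x) mod 360° = atan2(-0.555, 0.093) = 279.5125°
|p|² = ρ² + z² = 0.56274² + 1.336² = 2.10157
κ = 2ρ / |p|² = 2×0.56274 / 2.10157 = 0.53554
θ = 2·atan2(ρ, z) = 2·atan2(0.56274, 1.336) = 0.79731 rad
ℓ = θ/κ = 0.79731/0.53554 = 1.48880

0.5355 279.51 1.4888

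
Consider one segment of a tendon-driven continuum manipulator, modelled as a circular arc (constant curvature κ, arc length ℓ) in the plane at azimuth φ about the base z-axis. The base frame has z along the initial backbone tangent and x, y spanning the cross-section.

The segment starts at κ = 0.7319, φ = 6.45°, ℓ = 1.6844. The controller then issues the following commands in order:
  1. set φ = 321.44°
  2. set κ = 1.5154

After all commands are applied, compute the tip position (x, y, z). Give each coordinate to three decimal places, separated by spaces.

initial: κ=0.7319, φ=6.45°, ℓ=1.6844
cmd 1: set φ=321.44° → (κ,φ,ℓ)=(0.7319,321.44°,1.6844) → tip=(0.7141,-0.5693,1.2890)
cmd 2: set κ=1.5154 → (κ,φ,ℓ)=(1.5154,321.44°,1.6844) → tip=(0.9450,-0.7533,0.3666)

0.945 -0.753 0.367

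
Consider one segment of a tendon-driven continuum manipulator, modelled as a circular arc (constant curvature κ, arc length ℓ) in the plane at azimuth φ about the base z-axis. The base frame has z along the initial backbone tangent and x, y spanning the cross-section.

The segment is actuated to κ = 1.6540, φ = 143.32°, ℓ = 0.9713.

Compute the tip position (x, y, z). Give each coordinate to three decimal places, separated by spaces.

-0.502 0.374 0.604

θ = κ·ℓ = 1.6540 × 0.9713 = 1.60653 rad
ρ = (1 − cos θ)/κ = (1 − -0.03573)/1.6540 = 0.62619
z = sin θ / κ = 0.99936/1.6540 = 0.60421
x = ρ cos φ = 0.62619 × cos(143.32°) = -0.50220
y = ρ sin φ = 0.62619 × sin(143.32°) = 0.37405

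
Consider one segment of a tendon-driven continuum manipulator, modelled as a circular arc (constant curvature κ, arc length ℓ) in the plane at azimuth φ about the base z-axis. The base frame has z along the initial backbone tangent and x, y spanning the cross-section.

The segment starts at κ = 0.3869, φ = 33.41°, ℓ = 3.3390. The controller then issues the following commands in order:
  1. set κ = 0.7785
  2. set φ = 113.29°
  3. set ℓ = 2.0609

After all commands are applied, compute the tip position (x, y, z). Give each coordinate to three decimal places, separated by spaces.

-0.525 1.220 1.284

initial: κ=0.3869, φ=33.41°, ℓ=3.3390
cmd 1: set κ=0.7785 → (κ,φ,ℓ)=(0.7785,33.41°,3.3390) → tip=(1.9907,1.3131,0.6628)
cmd 2: set φ=113.29° → (κ,φ,ℓ)=(0.7785,113.29°,3.3390) → tip=(-0.9429,2.1905,0.6628)
cmd 3: set ℓ=2.0609 → (κ,φ,ℓ)=(0.7785,113.29°,2.0609) → tip=(-0.5249,1.2195,1.2838)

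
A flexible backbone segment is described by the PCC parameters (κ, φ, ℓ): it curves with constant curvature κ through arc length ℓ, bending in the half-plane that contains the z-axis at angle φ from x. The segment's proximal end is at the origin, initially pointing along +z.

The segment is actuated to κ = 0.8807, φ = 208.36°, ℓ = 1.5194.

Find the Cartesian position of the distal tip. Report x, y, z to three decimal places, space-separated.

θ = κ·ℓ = 0.8807 × 1.5194 = 1.33814 rad
ρ = (1 − cos θ)/κ = (1 − 0.23057)/0.8807 = 0.87366
z = sin θ / κ = 0.97306/0.8807 = 1.10487
x = ρ cos φ = 0.87366 × cos(208.36°) = -0.76880
y = ρ sin φ = 0.87366 × sin(208.36°) = -0.41500

-0.769 -0.415 1.105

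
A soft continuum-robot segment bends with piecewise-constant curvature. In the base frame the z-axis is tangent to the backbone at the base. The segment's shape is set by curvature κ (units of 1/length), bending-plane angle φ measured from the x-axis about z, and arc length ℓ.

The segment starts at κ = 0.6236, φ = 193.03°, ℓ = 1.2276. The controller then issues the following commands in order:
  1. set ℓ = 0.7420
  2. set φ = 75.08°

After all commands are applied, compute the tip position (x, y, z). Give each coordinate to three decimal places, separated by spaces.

initial: κ=0.6236, φ=193.03°, ℓ=1.2276
cmd 1: set ℓ=0.7420 → (κ,φ,ℓ)=(0.6236,193.03°,0.7420) → tip=(-0.1643,-0.0380,0.7158)
cmd 2: set φ=75.08° → (κ,φ,ℓ)=(0.6236,75.08°,0.7420) → tip=(0.0434,0.1629,0.7158)

0.043 0.163 0.716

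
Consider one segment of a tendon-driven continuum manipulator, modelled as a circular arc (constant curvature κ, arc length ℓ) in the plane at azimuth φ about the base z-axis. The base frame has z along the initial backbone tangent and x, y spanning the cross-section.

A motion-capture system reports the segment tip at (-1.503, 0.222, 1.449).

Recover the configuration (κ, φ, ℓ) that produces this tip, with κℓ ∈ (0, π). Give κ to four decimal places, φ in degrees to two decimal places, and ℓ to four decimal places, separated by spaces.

ρ = √(x²+y²) = √(-1.503² + 0.222²) = 1.51931
φ = atan2(y, x) mod 360° = atan2(0.222, -1.503) = 171.5979°
|p|² = ρ² + z² = 1.51931² + 1.449² = 4.40789
κ = 2ρ / |p|² = 2×1.51931 / 4.40789 = 0.68936
θ = 2·atan2(ρ, z) = 2·atan2(1.51931, 1.449) = 1.61816 rad
ℓ = θ/κ = 1.61816/0.68936 = 2.34734

0.6894 171.60 2.3473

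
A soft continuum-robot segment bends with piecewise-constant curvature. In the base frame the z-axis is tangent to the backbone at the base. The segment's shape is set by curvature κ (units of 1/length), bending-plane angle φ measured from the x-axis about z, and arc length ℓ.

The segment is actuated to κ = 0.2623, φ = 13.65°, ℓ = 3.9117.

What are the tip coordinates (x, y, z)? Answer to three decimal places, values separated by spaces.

1.785 0.433 3.261

θ = κ·ℓ = 0.2623 × 3.9117 = 1.02604 rad
ρ = (1 − cos θ)/κ = (1 − 0.51821)/0.2623 = 1.83679
z = sin θ / κ = 0.85525/0.2623 = 3.26059
x = ρ cos φ = 1.83679 × cos(13.65°) = 1.78491
y = ρ sin φ = 1.83679 × sin(13.65°) = 0.43346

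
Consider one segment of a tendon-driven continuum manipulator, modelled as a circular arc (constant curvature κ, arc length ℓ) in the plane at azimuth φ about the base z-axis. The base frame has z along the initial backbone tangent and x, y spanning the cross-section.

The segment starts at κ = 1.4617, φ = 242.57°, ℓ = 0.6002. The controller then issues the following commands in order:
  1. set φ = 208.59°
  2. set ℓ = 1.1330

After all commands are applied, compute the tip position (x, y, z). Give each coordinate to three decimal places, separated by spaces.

-0.652 -0.355 0.682

initial: κ=1.4617, φ=242.57°, ℓ=0.6002
cmd 1: set φ=208.59° → (κ,φ,ℓ)=(1.4617,208.59°,0.6002) → tip=(-0.2167,-0.1181,0.5261)
cmd 2: set ℓ=1.1330 → (κ,φ,ℓ)=(1.4617,208.59°,1.1330) → tip=(-0.6519,-0.3553,0.6816)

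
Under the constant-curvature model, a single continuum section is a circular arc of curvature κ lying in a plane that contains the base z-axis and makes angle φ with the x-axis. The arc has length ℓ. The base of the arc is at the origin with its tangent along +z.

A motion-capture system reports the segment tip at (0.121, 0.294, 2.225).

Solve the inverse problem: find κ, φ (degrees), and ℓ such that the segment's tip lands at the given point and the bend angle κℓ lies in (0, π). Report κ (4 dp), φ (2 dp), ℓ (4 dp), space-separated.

ρ = √(x²+y²) = √(0.121² + 0.294²) = 0.31793
φ = atan2(y, x) mod 360° = atan2(0.294, 0.121) = 67.6297°
|p|² = ρ² + z² = 0.31793² + 2.225² = 5.05170
κ = 2ρ / |p|² = 2×0.31793 / 5.05170 = 0.12587
θ = 2·atan2(ρ, z) = 2·atan2(0.31793, 2.225) = 0.28385 rad
ℓ = θ/κ = 0.28385/0.12587 = 2.25516

0.1259 67.63 2.2552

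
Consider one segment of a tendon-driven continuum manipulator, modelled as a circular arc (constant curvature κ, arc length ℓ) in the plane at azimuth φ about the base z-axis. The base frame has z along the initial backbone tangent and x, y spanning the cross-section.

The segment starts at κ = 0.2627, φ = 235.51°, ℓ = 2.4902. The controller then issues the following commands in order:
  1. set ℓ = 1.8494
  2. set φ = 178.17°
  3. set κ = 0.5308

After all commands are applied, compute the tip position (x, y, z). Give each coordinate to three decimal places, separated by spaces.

-0.837 0.027 1.566

initial: κ=0.2627, φ=235.51°, ℓ=2.4902
cmd 1: set ℓ=1.8494 → (κ,φ,ℓ)=(0.2627,235.51°,1.8494) → tip=(-0.2494,-0.3631,1.7775)
cmd 2: set φ=178.17° → (κ,φ,ℓ)=(0.2627,178.17°,1.8494) → tip=(-0.4403,0.0141,1.7775)
cmd 3: set κ=0.5308 → (κ,φ,ℓ)=(0.5308,178.17°,1.8494) → tip=(-0.8367,0.0267,1.5664)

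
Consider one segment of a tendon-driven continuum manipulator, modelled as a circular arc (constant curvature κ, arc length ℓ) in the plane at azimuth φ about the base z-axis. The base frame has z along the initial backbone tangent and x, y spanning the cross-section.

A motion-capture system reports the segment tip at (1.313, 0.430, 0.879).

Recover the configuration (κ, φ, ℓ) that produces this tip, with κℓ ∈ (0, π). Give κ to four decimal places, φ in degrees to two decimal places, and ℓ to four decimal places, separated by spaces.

ρ = √(x²+y²) = √(1.313² + 0.430²) = 1.38162
φ = atan2(y, x) mod 360° = atan2(0.430, 1.313) = 18.1333°
|p|² = ρ² + z² = 1.38162² + 0.879² = 2.68151
κ = 2ρ / |p|² = 2×1.38162 / 2.68151 = 1.03048
θ = 2·atan2(ρ, z) = 2·atan2(1.38162, 0.879) = 2.00835 rad
ℓ = θ/κ = 2.00835/1.03048 = 1.94895

1.0305 18.13 1.9490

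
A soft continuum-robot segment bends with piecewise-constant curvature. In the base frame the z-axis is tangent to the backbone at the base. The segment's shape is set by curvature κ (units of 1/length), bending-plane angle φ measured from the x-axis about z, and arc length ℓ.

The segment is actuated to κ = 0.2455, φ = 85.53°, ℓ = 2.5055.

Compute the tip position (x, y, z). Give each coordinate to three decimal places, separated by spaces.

θ = κ·ℓ = 0.2455 × 2.5055 = 0.61510 rad
ρ = (1 − cos θ)/κ = (1 − 0.81672)/0.2455 = 0.74658
z = sin θ / κ = 0.57704/0.2455 = 2.35047
x = ρ cos φ = 0.74658 × cos(85.53°) = 0.05819
y = ρ sin φ = 0.74658 × sin(85.53°) = 0.74431

0.058 0.744 2.350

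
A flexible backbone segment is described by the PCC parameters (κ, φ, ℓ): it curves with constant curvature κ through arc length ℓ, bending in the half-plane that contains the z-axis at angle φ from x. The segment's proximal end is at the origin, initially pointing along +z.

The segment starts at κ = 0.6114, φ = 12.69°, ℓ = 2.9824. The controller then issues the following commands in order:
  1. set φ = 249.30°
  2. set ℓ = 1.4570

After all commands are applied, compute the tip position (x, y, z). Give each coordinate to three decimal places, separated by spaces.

-0.215 -0.568 1.272

initial: κ=0.6114, φ=12.69°, ℓ=2.9824
cmd 1: set φ=249.30° → (κ,φ,ℓ)=(0.6114,249.30°,2.9824) → tip=(-0.7227,-1.9124,1.5837)
cmd 2: set ℓ=1.4570 → (κ,φ,ℓ)=(0.6114,249.30°,1.4570) → tip=(-0.2146,-0.5680,1.2718)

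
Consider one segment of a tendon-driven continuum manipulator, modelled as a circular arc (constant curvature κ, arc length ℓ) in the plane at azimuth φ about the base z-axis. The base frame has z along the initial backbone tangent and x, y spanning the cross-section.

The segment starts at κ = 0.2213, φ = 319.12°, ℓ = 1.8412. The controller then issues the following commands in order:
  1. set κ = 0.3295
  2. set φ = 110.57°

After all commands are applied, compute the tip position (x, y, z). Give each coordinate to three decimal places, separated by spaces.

-0.190 0.507 1.730

initial: κ=0.2213, φ=319.12°, ℓ=1.8412
cmd 1: set κ=0.3295 → (κ,φ,ℓ)=(0.3295,319.12°,1.8412) → tip=(0.4095,-0.3545,1.7303)
cmd 2: set φ=110.57° → (κ,φ,ℓ)=(0.3295,110.57°,1.8412) → tip=(-0.1903,0.5071,1.7303)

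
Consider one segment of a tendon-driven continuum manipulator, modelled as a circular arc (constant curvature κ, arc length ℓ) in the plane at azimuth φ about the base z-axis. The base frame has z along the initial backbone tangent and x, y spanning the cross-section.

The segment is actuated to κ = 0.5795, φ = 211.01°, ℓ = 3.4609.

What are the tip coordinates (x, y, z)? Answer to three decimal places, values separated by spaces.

θ = κ·ℓ = 0.5795 × 3.4609 = 2.00559 rad
ρ = (1 − cos θ)/κ = (1 − -0.42122)/0.5795 = 2.45250
z = sin θ / κ = 0.90696/0.5795 = 1.56507
x = ρ cos φ = 2.45250 × cos(211.01°) = -2.10198
y = ρ sin φ = 2.45250 × sin(211.01°) = -1.26350

-2.102 -1.263 1.565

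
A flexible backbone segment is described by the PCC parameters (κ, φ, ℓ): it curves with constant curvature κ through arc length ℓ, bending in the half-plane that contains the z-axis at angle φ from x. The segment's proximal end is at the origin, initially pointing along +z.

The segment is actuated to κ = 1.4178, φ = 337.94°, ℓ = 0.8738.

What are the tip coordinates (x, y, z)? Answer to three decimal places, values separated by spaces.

θ = κ·ℓ = 1.4178 × 0.8738 = 1.23887 rad
ρ = (1 − cos θ)/κ = (1 − 0.32586)/1.4178 = 0.47548
z = sin θ / κ = 0.94542/1.4178 = 0.66682
x = ρ cos φ = 0.47548 × cos(337.94°) = 0.44067
y = ρ sin φ = 0.47548 × sin(337.94°) = -0.17858

0.441 -0.179 0.667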